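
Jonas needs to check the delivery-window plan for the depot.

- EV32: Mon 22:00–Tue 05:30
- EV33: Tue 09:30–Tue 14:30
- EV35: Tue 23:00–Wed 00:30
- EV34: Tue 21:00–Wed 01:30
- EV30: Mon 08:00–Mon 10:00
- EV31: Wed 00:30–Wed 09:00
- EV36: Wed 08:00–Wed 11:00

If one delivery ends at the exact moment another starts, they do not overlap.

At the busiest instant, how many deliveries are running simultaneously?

Sweep the timeline, counting +1 at each start and −1 at each end (ends before starts at a tie):
Mon 08:00 start EV30 → 1
Mon 10:00 end EV30 → 0
Mon 22:00 start EV32 → 1
Tue 05:30 end EV32 → 0
Tue 09:30 start EV33 → 1
Tue 14:30 end EV33 → 0
Tue 21:00 start EV34 → 1
Tue 23:00 start EV35 → 2
Wed 00:30 end EV35 → 1
Wed 00:30 start EV31 → 2
Wed 01:30 end EV34 → 1
Wed 08:00 start EV36 → 2
Wed 09:00 end EV31 → 1
Wed 11:00 end EV36 → 0
Peak is 2, at Tue 23:00 (EV34, EV35).

2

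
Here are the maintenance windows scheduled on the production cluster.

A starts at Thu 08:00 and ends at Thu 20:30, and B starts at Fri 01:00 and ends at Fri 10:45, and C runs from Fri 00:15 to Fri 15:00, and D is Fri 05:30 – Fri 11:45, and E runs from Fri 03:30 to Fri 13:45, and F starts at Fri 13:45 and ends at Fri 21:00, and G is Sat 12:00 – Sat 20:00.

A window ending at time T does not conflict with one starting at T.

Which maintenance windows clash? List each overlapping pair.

Sorted by start: A, C, B, E, D, F, G.
C starts after A ends — done with A.
B starts before C ends → C and B overlap.
E starts before C ends → C and E overlap.
D starts before C ends → C and D overlap.
F starts before C ends → C and F overlap.
G starts after C ends.
E starts before B ends → B and E overlap.
D starts before B ends → B and D overlap.
F starts after B ends — done with B.
D starts before E ends → E and D overlap.
F starts exactly when E ends (back-to-back, no overlap) — done with E.
F starts after D ends — done with D.
G starts after F ends.

B & C, B & D, B & E, C & D, C & E, C & F, D & E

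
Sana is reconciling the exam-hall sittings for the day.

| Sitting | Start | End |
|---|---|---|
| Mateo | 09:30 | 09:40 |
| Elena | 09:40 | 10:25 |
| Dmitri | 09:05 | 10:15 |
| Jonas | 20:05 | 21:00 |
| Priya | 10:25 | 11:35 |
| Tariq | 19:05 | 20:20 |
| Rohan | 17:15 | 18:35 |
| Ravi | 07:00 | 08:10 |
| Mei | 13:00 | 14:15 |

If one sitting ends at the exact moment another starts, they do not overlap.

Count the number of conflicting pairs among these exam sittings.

3

Sorted by start: Ravi, Dmitri, Mateo, Elena, Priya, Mei, Rohan, Tariq, Jonas.
Dmitri starts after Ravi ends, so nothing later overlaps Ravi either.
Mateo starts before Dmitri ends → Dmitri and Mateo overlap.
Elena starts before Dmitri ends → Dmitri and Elena overlap.
Priya starts after Dmitri ends, so nothing later overlaps Dmitri either.
Elena starts exactly when Mateo ends (back-to-back, no overlap), so nothing later overlaps Mateo either.
Priya starts exactly when Elena ends (back-to-back, no overlap), so nothing later overlaps Elena either.
Mei starts after Priya ends, so nothing later overlaps Priya either.
Rohan starts after Mei ends, so nothing later overlaps Mei either.
Tariq starts after Rohan ends, so nothing later overlaps Rohan either.
Jonas starts before Tariq ends → Tariq and Jonas overlap.
Overlapping pairs: Dmitri & Elena, Dmitri & Mateo, Jonas & Tariq — 3 in total.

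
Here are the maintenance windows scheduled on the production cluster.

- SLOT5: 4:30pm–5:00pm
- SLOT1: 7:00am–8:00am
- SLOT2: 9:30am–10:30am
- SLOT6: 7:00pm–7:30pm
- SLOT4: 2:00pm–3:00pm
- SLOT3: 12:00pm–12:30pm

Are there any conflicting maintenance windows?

Sorted by start: SLOT1, SLOT2, SLOT3, SLOT4, SLOT5, SLOT6.
SLOT2 starts after SLOT1 ends; SLOT1 is clear from here.
SLOT3 starts after SLOT2 ends; SLOT2 is clear from here.
SLOT4 starts after SLOT3 ends; SLOT3 is clear from here.
SLOT5 starts after SLOT4 ends; SLOT4 is clear from here.
SLOT6 starts after SLOT5 ends.
Every pair is clear; the schedule has no overlaps.

No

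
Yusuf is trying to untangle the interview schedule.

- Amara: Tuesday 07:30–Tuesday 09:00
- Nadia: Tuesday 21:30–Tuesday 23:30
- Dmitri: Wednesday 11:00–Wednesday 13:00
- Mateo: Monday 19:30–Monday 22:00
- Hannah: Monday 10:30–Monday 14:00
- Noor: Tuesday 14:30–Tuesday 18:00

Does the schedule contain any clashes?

Sorted by start: Hannah, Mateo, Amara, Noor, Nadia, Dmitri.
Mateo starts after Hannah ends, so nothing later overlaps Hannah either.
Amara starts after Mateo ends, so nothing later overlaps Mateo either.
Noor starts after Amara ends, so nothing later overlaps Amara either.
Nadia starts after Noor ends, so nothing later overlaps Noor either.
Dmitri starts after Nadia ends.
Every pair is clear; the schedule has no overlaps.

No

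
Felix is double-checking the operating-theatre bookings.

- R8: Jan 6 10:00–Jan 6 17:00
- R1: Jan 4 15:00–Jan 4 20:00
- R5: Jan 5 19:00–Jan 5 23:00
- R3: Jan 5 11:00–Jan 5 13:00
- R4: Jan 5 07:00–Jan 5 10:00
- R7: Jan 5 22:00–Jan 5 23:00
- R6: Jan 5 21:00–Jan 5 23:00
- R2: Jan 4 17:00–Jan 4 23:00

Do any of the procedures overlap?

Two intervals overlap when each starts before the other ends.
Sorted by start: R1, R2, R4, R3, R5, R6, R7, R8.
R2 starts before R1 ends → R1 and R2 overlap.
That's a conflict, so the schedule is not conflict-free.

Yes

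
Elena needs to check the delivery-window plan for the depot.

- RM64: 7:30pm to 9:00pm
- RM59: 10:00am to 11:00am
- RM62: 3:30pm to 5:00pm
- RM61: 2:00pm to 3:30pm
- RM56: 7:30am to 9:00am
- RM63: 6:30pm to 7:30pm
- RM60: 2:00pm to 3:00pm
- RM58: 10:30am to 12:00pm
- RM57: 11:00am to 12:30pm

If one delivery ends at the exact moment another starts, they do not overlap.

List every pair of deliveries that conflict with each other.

RM57 & RM58, RM58 & RM59, RM60 & RM61

Sorted by start: RM56, RM59, RM58, RM57, RM60, RM61, RM62, RM63, RM64.
RM59 starts after RM56 ends; RM56 is clear from here.
RM58 starts before RM59 ends → RM59 and RM58 overlap.
RM57 starts exactly when RM59 ends (back-to-back, no overlap); RM59 is clear from here.
RM57 starts before RM58 ends → RM58 and RM57 overlap.
RM60 starts after RM58 ends; RM58 is clear from here.
RM60 starts after RM57 ends; RM57 is clear from here.
RM61 starts before RM60 ends → RM60 and RM61 overlap.
RM62 starts after RM60 ends; RM60 is clear from here.
RM62 starts exactly when RM61 ends (back-to-back, no overlap); RM61 is clear from here.
RM63 starts after RM62 ends; RM62 is clear from here.
RM64 starts exactly when RM63 ends (back-to-back, no overlap).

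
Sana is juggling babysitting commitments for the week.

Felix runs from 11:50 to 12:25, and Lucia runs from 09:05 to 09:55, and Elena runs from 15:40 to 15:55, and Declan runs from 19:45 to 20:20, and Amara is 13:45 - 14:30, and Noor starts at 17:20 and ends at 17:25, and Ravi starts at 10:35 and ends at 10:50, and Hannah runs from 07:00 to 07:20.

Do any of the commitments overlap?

Sorted by start: Hannah, Lucia, Ravi, Felix, Amara, Elena, Noor, Declan.
Lucia starts after Hannah ends; Hannah is clear from here.
Ravi starts after Lucia ends; Lucia is clear from here.
Felix starts after Ravi ends; Ravi is clear from here.
Amara starts after Felix ends; Felix is clear from here.
Elena starts after Amara ends; Amara is clear from here.
Noor starts after Elena ends; Elena is clear from here.
Declan starts after Noor ends.
Every pair is clear; the schedule has no overlaps.

No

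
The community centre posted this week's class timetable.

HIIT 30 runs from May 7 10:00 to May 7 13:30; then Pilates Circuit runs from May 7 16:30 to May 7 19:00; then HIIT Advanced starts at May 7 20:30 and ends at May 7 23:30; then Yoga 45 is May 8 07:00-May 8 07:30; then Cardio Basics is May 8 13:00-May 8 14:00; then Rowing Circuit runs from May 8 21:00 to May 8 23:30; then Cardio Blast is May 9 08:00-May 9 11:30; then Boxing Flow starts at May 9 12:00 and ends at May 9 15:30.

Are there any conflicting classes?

No

Check each pair: they overlap iff neither finishes before the other starts.
Sorted by start: HIIT 30, Pilates Circuit, HIIT Advanced, Yoga 45, Cardio Basics, Rowing Circuit, Cardio Blast, Boxing Flow.
Pilates Circuit starts after HIIT 30 ends; HIIT 30 is clear from here.
HIIT Advanced starts after Pilates Circuit ends; Pilates Circuit is clear from here.
Yoga 45 starts after HIIT Advanced ends; HIIT Advanced is clear from here.
Cardio Basics starts after Yoga 45 ends; Yoga 45 is clear from here.
Rowing Circuit starts after Cardio Basics ends; Cardio Basics is clear from here.
Cardio Blast starts after Rowing Circuit ends; Rowing Circuit is clear from here.
Boxing Flow starts after Cardio Blast ends.
Every pair is clear; the schedule has no overlaps.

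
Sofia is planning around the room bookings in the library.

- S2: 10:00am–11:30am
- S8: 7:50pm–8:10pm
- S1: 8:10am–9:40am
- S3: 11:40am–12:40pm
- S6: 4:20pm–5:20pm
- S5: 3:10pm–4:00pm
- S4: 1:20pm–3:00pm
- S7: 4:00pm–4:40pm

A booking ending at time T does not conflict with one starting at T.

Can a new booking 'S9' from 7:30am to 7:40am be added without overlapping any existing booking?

S1: starts 8:10am at or after S9 ends 7:40am → clear.
S2: starts 10:00am at or after S9 ends 7:40am → clear.
S3: starts 11:40am at or after S9 ends 7:40am → clear.
S4: starts 1:20pm at or after S9 ends 7:40am → clear.
S5: starts 3:10pm at or after S9 ends 7:40am → clear.
S7: starts 4:00pm at or after S9 ends 7:40am → clear.
S6: starts 4:20pm at or after S9 ends 7:40am → clear.
S8: starts 7:50pm at or after S9 ends 7:40am → clear.

Yes — the slot is free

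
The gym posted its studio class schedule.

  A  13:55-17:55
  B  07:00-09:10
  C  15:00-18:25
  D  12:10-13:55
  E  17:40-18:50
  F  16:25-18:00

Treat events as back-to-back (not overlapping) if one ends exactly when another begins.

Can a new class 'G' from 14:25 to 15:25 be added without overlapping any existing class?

No — it overlaps A, C

B: ends 09:10 at or before G starts 14:25 → clear.
D: ends 13:55 at or before G starts 14:25 → clear.
A: starts 13:55 before G ends 15:25, and ends 17:55 after G starts 14:25 → overlap.
C: starts 15:00 before G ends 15:25, and ends 18:25 after G starts 14:25 → overlap.
F: starts 16:25 at or after G ends 15:25 → clear.
E: starts 17:40 at or after G ends 15:25 → clear.
G overlaps A, C.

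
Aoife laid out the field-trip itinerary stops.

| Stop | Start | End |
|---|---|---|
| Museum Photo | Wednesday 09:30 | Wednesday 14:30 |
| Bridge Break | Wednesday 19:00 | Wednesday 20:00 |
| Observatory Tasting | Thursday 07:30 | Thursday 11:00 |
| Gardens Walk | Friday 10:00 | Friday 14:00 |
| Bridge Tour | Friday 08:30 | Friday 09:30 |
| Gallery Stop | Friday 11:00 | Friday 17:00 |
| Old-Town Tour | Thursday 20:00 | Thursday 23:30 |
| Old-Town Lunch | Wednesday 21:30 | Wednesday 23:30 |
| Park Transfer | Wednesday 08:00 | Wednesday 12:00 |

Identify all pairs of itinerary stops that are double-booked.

Gallery Stop & Gardens Walk, Museum Photo & Park Transfer

Two intervals overlap when each starts before the other ends.
Sorted by start: Park Transfer, Museum Photo, Bridge Break, Old-Town Lunch, Observatory Tasting, Old-Town Tour, Bridge Tour, Gardens Walk, Gallery Stop.
Museum Photo starts before Park Transfer ends → Park Transfer and Museum Photo overlap.
Bridge Break starts after Park Transfer ends, so nothing later overlaps Park Transfer either.
Bridge Break starts after Museum Photo ends, so nothing later overlaps Museum Photo either.
Old-Town Lunch starts after Bridge Break ends, so nothing later overlaps Bridge Break either.
Observatory Tasting starts after Old-Town Lunch ends, so nothing later overlaps Old-Town Lunch either.
Old-Town Tour starts after Observatory Tasting ends, so nothing later overlaps Observatory Tasting either.
Bridge Tour starts after Old-Town Tour ends, so nothing later overlaps Old-Town Tour either.
Gardens Walk starts after Bridge Tour ends, so nothing later overlaps Bridge Tour either.
Gallery Stop starts before Gardens Walk ends → Gardens Walk and Gallery Stop overlap.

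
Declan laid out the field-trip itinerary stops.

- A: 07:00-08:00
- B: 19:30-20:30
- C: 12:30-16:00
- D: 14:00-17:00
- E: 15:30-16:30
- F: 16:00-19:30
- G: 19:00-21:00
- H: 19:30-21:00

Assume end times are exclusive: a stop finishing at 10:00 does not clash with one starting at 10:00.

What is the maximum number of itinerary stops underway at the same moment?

3

Sort all start/end points and keep a running count:
07:00 start A → 1
08:00 end A → 0
12:30 start C → 1
14:00 start D → 2
15:30 start E → 3
16:00 end C → 2
16:00 start F → 3
16:30 end E → 2
17:00 end D → 1
19:00 start G → 2
19:30 end F → 1
19:30 start B → 2
19:30 start H → 3
20:30 end B → 2
21:00 end G → 1
21:00 end H → 0
Peak is 3, at 15:30 (C, D, E).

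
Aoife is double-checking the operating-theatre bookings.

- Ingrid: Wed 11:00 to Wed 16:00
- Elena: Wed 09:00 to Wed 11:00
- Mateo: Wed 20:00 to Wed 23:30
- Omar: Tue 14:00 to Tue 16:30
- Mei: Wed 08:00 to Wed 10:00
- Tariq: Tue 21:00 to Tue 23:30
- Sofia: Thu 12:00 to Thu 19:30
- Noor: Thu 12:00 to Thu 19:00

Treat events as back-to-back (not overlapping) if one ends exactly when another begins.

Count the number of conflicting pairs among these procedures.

2

Sorted by start: Omar, Tariq, Mei, Elena, Ingrid, Mateo, Noor, Sofia.
Tariq starts after Omar ends; Omar is clear from here.
Mei starts after Tariq ends; Tariq is clear from here.
Elena starts before Mei ends → Mei and Elena overlap.
Ingrid starts after Mei ends; Mei is clear from here.
Ingrid starts exactly when Elena ends (back-to-back, no overlap); Elena is clear from here.
Mateo starts after Ingrid ends; Ingrid is clear from here.
Noor starts after Mateo ends; Mateo is clear from here.
Sofia starts before Noor ends → Noor and Sofia overlap.
Overlapping pairs: Elena & Mei, Noor & Sofia — 2 in total.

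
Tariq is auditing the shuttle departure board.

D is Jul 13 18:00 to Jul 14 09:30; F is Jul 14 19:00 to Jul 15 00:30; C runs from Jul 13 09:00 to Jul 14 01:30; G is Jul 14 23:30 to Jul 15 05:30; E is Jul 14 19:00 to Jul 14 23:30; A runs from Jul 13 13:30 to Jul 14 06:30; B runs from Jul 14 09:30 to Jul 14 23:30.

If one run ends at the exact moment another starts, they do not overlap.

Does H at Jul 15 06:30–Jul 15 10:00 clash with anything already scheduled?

C: ends Jul 14 01:30 at or before H starts Jul 15 06:30 → clear.
A: ends Jul 14 06:30 at or before H starts Jul 15 06:30 → clear.
D: ends Jul 14 09:30 at or before H starts Jul 15 06:30 → clear.
B: ends Jul 14 23:30 at or before H starts Jul 15 06:30 → clear.
E: ends Jul 14 23:30 at or before H starts Jul 15 06:30 → clear.
F: ends Jul 15 00:30 at or before H starts Jul 15 06:30 → clear.
G: ends Jul 15 05:30 at or before H starts Jul 15 06:30 → clear.

No — it doesn't clash with anything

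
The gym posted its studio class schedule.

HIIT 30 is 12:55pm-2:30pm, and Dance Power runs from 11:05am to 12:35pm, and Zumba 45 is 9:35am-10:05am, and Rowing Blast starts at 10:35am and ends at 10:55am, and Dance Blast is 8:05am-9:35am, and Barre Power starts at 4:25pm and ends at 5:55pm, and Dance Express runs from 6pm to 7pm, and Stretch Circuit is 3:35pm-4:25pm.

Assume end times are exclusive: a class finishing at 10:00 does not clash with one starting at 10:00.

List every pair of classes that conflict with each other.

no overlapping pairs

Two intervals overlap when each starts before the other ends.
Sorted by start: Dance Blast, Zumba 45, Rowing Blast, Dance Power, HIIT 30, Stretch Circuit, Barre Power, Dance Express.
Zumba 45 starts exactly when Dance Blast ends (back-to-back, no overlap); Dance Blast is clear from here.
Rowing Blast starts after Zumba 45 ends; Zumba 45 is clear from here.
Dance Power starts after Rowing Blast ends; Rowing Blast is clear from here.
HIIT 30 starts after Dance Power ends; Dance Power is clear from here.
Stretch Circuit starts after HIIT 30 ends; HIIT 30 is clear from here.
Barre Power starts exactly when Stretch Circuit ends (back-to-back, no overlap); Stretch Circuit is clear from here.
Dance Express starts after Barre Power ends.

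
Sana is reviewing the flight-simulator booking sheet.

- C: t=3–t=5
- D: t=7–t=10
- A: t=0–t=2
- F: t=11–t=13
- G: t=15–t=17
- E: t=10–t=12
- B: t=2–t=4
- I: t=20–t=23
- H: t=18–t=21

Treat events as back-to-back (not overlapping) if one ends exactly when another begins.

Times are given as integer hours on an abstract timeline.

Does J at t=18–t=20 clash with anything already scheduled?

Yes — it overlaps H

A: ends t=2 at or before J starts t=18 → clear.
B: ends t=4 at or before J starts t=18 → clear.
C: ends t=5 at or before J starts t=18 → clear.
D: ends t=10 at or before J starts t=18 → clear.
E: ends t=12 at or before J starts t=18 → clear.
F: ends t=13 at or before J starts t=18 → clear.
G: ends t=17 at or before J starts t=18 → clear.
H: starts t=18 before J ends t=20, and ends t=21 after J starts t=18 → overlap.
I: starts t=20 at or after J ends t=20 → clear.
J overlaps H.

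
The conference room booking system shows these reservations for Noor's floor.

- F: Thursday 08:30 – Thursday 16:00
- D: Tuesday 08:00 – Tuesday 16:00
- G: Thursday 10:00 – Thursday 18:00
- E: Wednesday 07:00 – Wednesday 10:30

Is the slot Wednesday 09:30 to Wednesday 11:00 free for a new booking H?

No — it overlaps E

D: ends Tuesday 16:00 at or before H starts Wednesday 09:30 → clear.
E: starts Wednesday 07:00 before H ends Wednesday 11:00, and ends Wednesday 10:30 after H starts Wednesday 09:30 → overlap.
F: starts Thursday 08:30 at or after H ends Wednesday 11:00 → clear.
G: starts Thursday 10:00 at or after H ends Wednesday 11:00 → clear.
H overlaps E.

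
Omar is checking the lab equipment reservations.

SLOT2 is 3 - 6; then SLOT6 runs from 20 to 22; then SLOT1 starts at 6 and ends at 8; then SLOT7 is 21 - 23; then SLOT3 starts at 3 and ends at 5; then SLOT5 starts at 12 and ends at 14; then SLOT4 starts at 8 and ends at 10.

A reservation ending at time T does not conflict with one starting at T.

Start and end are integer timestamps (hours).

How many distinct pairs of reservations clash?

Sorted by start: SLOT2, SLOT3, SLOT1, SLOT4, SLOT5, SLOT6, SLOT7.
SLOT3 starts before SLOT2 ends → SLOT2 and SLOT3 overlap.
SLOT1 starts exactly when SLOT2 ends (back-to-back, no overlap); SLOT2 is clear from here.
SLOT1 starts after SLOT3 ends; SLOT3 is clear from here.
SLOT4 starts exactly when SLOT1 ends (back-to-back, no overlap); SLOT1 is clear from here.
SLOT5 starts after SLOT4 ends; SLOT4 is clear from here.
SLOT6 starts after SLOT5 ends; SLOT5 is clear from here.
SLOT7 starts before SLOT6 ends → SLOT6 and SLOT7 overlap.
Overlapping pairs: SLOT2 & SLOT3, SLOT6 & SLOT7 — 2 in total.

2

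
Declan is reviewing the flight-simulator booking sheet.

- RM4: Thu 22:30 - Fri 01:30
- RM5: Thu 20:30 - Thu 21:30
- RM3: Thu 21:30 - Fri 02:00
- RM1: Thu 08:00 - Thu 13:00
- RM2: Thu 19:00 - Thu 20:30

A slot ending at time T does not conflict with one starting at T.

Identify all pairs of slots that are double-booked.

RM3 & RM4

Sorted by start: RM1, RM2, RM5, RM3, RM4.
RM2 starts after RM1 ends; RM1 is clear from here.
RM5 starts exactly when RM2 ends (back-to-back, no overlap); RM2 is clear from here.
RM3 starts exactly when RM5 ends (back-to-back, no overlap); RM5 is clear from here.
RM4 starts before RM3 ends → RM3 and RM4 overlap.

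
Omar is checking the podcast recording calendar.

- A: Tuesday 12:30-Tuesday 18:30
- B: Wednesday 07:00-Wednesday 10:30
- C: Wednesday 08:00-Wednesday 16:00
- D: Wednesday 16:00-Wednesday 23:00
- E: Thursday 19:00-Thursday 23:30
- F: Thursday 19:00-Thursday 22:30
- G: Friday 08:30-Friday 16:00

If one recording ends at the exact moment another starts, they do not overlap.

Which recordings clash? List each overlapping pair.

Sorted by start: A, B, C, D, E, F, G.
B starts after A ends, so nothing later overlaps A either.
C starts before B ends → B and C overlap.
D starts after B ends, so nothing later overlaps B either.
D starts exactly when C ends (back-to-back, no overlap), so nothing later overlaps C either.
E starts after D ends, so nothing later overlaps D either.
F starts before E ends → E and F overlap.
G starts after E ends.
G starts after F ends.

B & C, E & F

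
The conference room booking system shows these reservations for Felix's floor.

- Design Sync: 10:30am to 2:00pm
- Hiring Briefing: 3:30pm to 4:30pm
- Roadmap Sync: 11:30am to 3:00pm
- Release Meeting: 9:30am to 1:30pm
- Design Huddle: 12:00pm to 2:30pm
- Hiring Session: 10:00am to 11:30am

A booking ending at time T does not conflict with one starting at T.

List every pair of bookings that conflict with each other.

Sorted by start: Release Meeting, Hiring Session, Design Sync, Roadmap Sync, Design Huddle, Hiring Briefing.
Hiring Session starts before Release Meeting ends → Release Meeting and Hiring Session overlap.
Design Sync starts before Release Meeting ends → Release Meeting and Design Sync overlap.
Roadmap Sync starts before Release Meeting ends → Release Meeting and Roadmap Sync overlap.
Design Huddle starts before Release Meeting ends → Release Meeting and Design Huddle overlap.
Hiring Briefing starts after Release Meeting ends.
Design Sync starts before Hiring Session ends → Hiring Session and Design Sync overlap.
Roadmap Sync starts exactly when Hiring Session ends (back-to-back, no overlap), so Hiring Session has no further overlaps.
Roadmap Sync starts before Design Sync ends → Design Sync and Roadmap Sync overlap.
Design Huddle starts before Design Sync ends → Design Sync and Design Huddle overlap.
Hiring Briefing starts after Design Sync ends.
Design Huddle starts before Roadmap Sync ends → Roadmap Sync and Design Huddle overlap.
Hiring Briefing starts after Roadmap Sync ends.
Hiring Briefing starts after Design Huddle ends.

Design Huddle & Design Sync, Design Huddle & Release Meeting, Design Huddle & Roadmap Sync, Design Sync & Hiring Session, Design Sync & Release Meeting, Design Sync & Roadmap Sync, Hiring Session & Release Meeting, Release Meeting & Roadmap Sync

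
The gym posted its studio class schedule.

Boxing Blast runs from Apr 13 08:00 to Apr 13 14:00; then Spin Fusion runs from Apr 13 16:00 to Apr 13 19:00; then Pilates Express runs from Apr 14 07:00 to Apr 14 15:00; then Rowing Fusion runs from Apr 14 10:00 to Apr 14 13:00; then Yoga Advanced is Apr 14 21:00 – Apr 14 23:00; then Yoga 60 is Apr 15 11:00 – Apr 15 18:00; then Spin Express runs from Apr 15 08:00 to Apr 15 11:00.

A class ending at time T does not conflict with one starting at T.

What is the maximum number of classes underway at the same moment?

2

Walk through starts and ends in time order (an end at T is processed before a start at T):
Apr 13 08:00 start Boxing Blast → 1
Apr 13 14:00 end Boxing Blast → 0
Apr 13 16:00 start Spin Fusion → 1
Apr 13 19:00 end Spin Fusion → 0
Apr 14 07:00 start Pilates Express → 1
Apr 14 10:00 start Rowing Fusion → 2
Apr 14 13:00 end Rowing Fusion → 1
Apr 14 15:00 end Pilates Express → 0
Apr 14 21:00 start Yoga Advanced → 1
Apr 14 23:00 end Yoga Advanced → 0
Apr 15 08:00 start Spin Express → 1
Apr 15 11:00 end Spin Express → 0
Apr 15 11:00 start Yoga 60 → 1
Apr 15 18:00 end Yoga 60 → 0
Peak is 2, at Apr 14 10:00 (Pilates Express, Rowing Fusion).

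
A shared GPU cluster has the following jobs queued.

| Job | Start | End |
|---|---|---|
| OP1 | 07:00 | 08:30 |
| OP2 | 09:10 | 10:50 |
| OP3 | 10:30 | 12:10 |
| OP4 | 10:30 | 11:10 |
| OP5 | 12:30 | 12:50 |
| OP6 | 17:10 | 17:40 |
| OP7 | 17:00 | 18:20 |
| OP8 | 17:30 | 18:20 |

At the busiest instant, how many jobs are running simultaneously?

Sweep the timeline, counting +1 at each start and −1 at each end (ends before starts at a tie):
07:00 start OP1 → 1
08:30 end OP1 → 0
09:10 start OP2 → 1
10:30 start OP3 → 2
10:30 start OP4 → 3
10:50 end OP2 → 2
11:10 end OP4 → 1
12:10 end OP3 → 0
12:30 start OP5 → 1
12:50 end OP5 → 0
17:00 start OP7 → 1
17:10 start OP6 → 2
17:30 start OP8 → 3
17:40 end OP6 → 2
18:20 end OP7 → 1
18:20 end OP8 → 0
Peak is 3, at 10:30 (OP2, OP3, OP4).

3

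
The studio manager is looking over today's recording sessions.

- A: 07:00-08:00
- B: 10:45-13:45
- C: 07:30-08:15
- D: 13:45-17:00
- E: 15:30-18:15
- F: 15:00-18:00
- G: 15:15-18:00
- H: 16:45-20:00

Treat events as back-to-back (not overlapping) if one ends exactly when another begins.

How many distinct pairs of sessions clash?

Sorted by start: A, C, B, D, F, G, E, H.
C starts before A ends → A and C overlap.
B starts after A ends; A is clear from here.
B starts after C ends; C is clear from here.
D starts exactly when B ends (back-to-back, no overlap); B is clear from here.
F starts before D ends → D and F overlap.
G starts before D ends → D and G overlap.
E starts before D ends → D and E overlap.
H starts before D ends → D and H overlap.
G starts before F ends → F and G overlap.
E starts before F ends → F and E overlap.
H starts before F ends → F and H overlap.
E starts before G ends → G and E overlap.
H starts before G ends → G and H overlap.
H starts before E ends → E and H overlap.
Overlapping pairs: A & C, D & E, D & F, D & G, D & H, E & F, E & G, E & H, F & G, F & H, G & H — 11 in total.

11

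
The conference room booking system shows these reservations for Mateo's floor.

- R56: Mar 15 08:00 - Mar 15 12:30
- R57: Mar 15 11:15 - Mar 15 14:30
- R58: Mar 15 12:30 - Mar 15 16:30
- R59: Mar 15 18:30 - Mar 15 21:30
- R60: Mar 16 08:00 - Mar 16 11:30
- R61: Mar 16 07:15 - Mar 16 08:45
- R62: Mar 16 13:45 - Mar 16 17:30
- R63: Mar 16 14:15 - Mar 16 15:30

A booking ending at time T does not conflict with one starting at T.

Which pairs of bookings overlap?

R56 & R57, R57 & R58, R60 & R61, R62 & R63

Check each pair: they overlap iff neither finishes before the other starts.
Sorted by start: R56, R57, R58, R59, R61, R60, R62, R63.
R57 starts before R56 ends → R56 and R57 overlap.
R58 starts exactly when R56 ends (back-to-back, no overlap), so nothing later overlaps R56 either.
R58 starts before R57 ends → R57 and R58 overlap.
R59 starts after R57 ends, so nothing later overlaps R57 either.
R59 starts after R58 ends, so nothing later overlaps R58 either.
R61 starts after R59 ends, so nothing later overlaps R59 either.
R60 starts before R61 ends → R61 and R60 overlap.
R62 starts after R61 ends, so nothing later overlaps R61 either.
R62 starts after R60 ends, so nothing later overlaps R60 either.
R63 starts before R62 ends → R62 and R63 overlap.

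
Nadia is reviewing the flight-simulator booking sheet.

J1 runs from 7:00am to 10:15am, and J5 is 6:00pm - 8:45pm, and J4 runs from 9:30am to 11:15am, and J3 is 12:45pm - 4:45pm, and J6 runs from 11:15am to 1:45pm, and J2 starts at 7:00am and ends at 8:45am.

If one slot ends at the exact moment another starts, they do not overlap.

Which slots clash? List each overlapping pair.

Two intervals overlap when each starts before the other ends.
Sorted by start: J1, J2, J4, J6, J3, J5.
J2 starts before J1 ends → J1 and J2 overlap.
J4 starts before J1 ends → J1 and J4 overlap.
J6 starts after J1 ends, so J1 has no further overlaps.
J4 starts after J2 ends, so J2 has no further overlaps.
J6 starts exactly when J4 ends (back-to-back, no overlap), so J4 has no further overlaps.
J3 starts before J6 ends → J6 and J3 overlap.
J5 starts after J6 ends.
J5 starts after J3 ends.

J1 & J2, J1 & J4, J3 & J6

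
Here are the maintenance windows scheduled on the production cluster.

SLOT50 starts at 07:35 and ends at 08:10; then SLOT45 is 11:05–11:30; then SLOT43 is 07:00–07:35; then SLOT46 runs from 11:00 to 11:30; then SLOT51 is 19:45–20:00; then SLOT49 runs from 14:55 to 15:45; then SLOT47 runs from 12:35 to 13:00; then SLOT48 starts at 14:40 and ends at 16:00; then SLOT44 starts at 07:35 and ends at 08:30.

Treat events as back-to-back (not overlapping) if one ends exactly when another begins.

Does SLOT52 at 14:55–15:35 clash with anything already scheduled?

Yes — it overlaps SLOT48, SLOT49

SLOT43: ends 07:35 at or before SLOT52 starts 14:55 → clear.
SLOT44: ends 08:30 at or before SLOT52 starts 14:55 → clear.
SLOT50: ends 08:10 at or before SLOT52 starts 14:55 → clear.
SLOT46: ends 11:30 at or before SLOT52 starts 14:55 → clear.
SLOT45: ends 11:30 at or before SLOT52 starts 14:55 → clear.
SLOT47: ends 13:00 at or before SLOT52 starts 14:55 → clear.
SLOT48: starts 14:40 before SLOT52 ends 15:35, and ends 16:00 after SLOT52 starts 14:55 → overlap.
SLOT49: starts 14:55 before SLOT52 ends 15:35, and ends 15:45 after SLOT52 starts 14:55 → overlap.
SLOT51: starts 19:45 at or after SLOT52 ends 15:35 → clear.
SLOT52 overlaps SLOT48, SLOT49.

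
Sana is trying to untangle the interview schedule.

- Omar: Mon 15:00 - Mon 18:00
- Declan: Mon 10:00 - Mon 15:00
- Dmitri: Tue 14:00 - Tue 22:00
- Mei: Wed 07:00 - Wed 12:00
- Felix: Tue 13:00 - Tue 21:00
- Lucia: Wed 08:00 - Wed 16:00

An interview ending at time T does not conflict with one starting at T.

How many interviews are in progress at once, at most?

Sweep the timeline, counting +1 at each start and −1 at each end (ends before starts at a tie):
Mon 10:00 start Declan → 1
Mon 15:00 end Declan → 0
Mon 15:00 start Omar → 1
Mon 18:00 end Omar → 0
Tue 13:00 start Felix → 1
Tue 14:00 start Dmitri → 2
Tue 21:00 end Felix → 1
Tue 22:00 end Dmitri → 0
Wed 07:00 start Mei → 1
Wed 08:00 start Lucia → 2
Wed 12:00 end Mei → 1
Wed 16:00 end Lucia → 0
Peak is 2, at Tue 14:00 (Dmitri, Felix).

2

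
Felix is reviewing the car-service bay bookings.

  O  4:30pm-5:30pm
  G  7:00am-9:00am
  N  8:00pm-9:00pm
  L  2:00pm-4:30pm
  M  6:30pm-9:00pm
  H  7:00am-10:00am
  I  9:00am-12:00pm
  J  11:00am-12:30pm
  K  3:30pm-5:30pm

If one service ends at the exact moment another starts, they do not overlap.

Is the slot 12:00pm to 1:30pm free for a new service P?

G: ends 9:00am at or before P starts 12:00pm → clear.
H: ends 10:00am at or before P starts 12:00pm → clear.
I: ends 12:00pm at or before P starts 12:00pm → clear.
J: starts 11:00am before P ends 1:30pm, and ends 12:30pm after P starts 12:00pm → overlap.
L: starts 2:00pm at or after P ends 1:30pm → clear.
K: starts 3:30pm at or after P ends 1:30pm → clear.
O: starts 4:30pm at or after P ends 1:30pm → clear.
M: starts 6:30pm at or after P ends 1:30pm → clear.
N: starts 8:00pm at or after P ends 1:30pm → clear.
P overlaps J.

No — it overlaps J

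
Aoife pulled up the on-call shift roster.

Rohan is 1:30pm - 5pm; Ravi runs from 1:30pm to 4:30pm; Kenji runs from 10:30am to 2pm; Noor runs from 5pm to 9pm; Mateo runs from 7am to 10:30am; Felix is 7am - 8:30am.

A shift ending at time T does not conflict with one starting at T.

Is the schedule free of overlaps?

Sorted by start: Mateo, Felix, Kenji, Rohan, Ravi, Noor.
Felix starts before Mateo ends → Mateo and Felix overlap.
That's a conflict, so the schedule is not conflict-free.

No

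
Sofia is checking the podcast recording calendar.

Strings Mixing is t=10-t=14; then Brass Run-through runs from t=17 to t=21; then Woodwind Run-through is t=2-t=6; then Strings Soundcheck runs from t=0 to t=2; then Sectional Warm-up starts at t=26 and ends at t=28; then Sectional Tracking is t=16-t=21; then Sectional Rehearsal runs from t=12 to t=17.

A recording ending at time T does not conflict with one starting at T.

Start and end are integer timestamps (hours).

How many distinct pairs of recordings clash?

Sorted by start: Strings Soundcheck, Woodwind Run-through, Strings Mixing, Sectional Rehearsal, Sectional Tracking, Brass Run-through, Sectional Warm-up.
Woodwind Run-through starts exactly when Strings Soundcheck ends (back-to-back, no overlap); Strings Soundcheck is clear from here.
Strings Mixing starts after Woodwind Run-through ends; Woodwind Run-through is clear from here.
Sectional Rehearsal starts before Strings Mixing ends → Strings Mixing and Sectional Rehearsal overlap.
Sectional Tracking starts after Strings Mixing ends; Strings Mixing is clear from here.
Sectional Tracking starts before Sectional Rehearsal ends → Sectional Rehearsal and Sectional Tracking overlap.
Brass Run-through starts exactly when Sectional Rehearsal ends (back-to-back, no overlap); Sectional Rehearsal is clear from here.
Brass Run-through starts before Sectional Tracking ends → Sectional Tracking and Brass Run-through overlap.
Sectional Warm-up starts after Sectional Tracking ends.
Sectional Warm-up starts after Brass Run-through ends.
Overlapping pairs: Brass Run-through & Sectional Tracking, Sectional Rehearsal & Sectional Tracking, Sectional Rehearsal & Strings Mixing — 3 in total.

3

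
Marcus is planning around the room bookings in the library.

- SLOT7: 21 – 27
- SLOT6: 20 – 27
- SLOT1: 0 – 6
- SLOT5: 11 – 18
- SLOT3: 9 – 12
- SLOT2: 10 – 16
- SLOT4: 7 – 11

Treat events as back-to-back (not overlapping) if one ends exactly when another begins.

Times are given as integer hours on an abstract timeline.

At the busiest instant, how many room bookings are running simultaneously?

3

Sort all start/end points and keep a running count:
0 start SLOT1 → 1
6 end SLOT1 → 0
7 start SLOT4 → 1
9 start SLOT3 → 2
10 start SLOT2 → 3
11 end SLOT4 → 2
11 start SLOT5 → 3
12 end SLOT3 → 2
16 end SLOT2 → 1
18 end SLOT5 → 0
20 start SLOT6 → 1
21 start SLOT7 → 2
27 end SLOT6 → 1
27 end SLOT7 → 0
Peak is 3, at 10 (SLOT2, SLOT3, SLOT4).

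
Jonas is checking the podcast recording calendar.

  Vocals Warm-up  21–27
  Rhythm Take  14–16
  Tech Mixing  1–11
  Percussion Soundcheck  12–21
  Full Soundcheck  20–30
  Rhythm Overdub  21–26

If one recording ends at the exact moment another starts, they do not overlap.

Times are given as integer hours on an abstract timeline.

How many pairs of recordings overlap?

Sorted by start: Tech Mixing, Percussion Soundcheck, Rhythm Take, Full Soundcheck, Vocals Warm-up, Rhythm Overdub.
Percussion Soundcheck starts after Tech Mixing ends — done with Tech Mixing.
Rhythm Take starts before Percussion Soundcheck ends → Percussion Soundcheck and Rhythm Take overlap.
Full Soundcheck starts before Percussion Soundcheck ends → Percussion Soundcheck and Full Soundcheck overlap.
Vocals Warm-up starts exactly when Percussion Soundcheck ends (back-to-back, no overlap) — done with Percussion Soundcheck.
Full Soundcheck starts after Rhythm Take ends — done with Rhythm Take.
Vocals Warm-up starts before Full Soundcheck ends → Full Soundcheck and Vocals Warm-up overlap.
Rhythm Overdub starts before Full Soundcheck ends → Full Soundcheck and Rhythm Overdub overlap.
Rhythm Overdub starts before Vocals Warm-up ends → Vocals Warm-up and Rhythm Overdub overlap.
Overlapping pairs: Full Soundcheck & Percussion Soundcheck, Full Soundcheck & Rhythm Overdub, Full Soundcheck & Vocals Warm-up, Percussion Soundcheck & Rhythm Take, Rhythm Overdub & Vocals Warm-up — 5 in total.

5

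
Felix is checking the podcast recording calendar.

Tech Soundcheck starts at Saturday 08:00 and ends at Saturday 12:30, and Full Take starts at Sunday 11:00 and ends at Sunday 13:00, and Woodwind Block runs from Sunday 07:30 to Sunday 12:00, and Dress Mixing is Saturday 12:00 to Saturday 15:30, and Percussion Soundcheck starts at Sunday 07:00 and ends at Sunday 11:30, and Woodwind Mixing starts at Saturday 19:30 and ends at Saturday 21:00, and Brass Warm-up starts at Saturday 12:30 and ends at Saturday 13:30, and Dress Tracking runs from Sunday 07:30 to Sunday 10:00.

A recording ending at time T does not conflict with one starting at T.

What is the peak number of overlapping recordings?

Walk through starts and ends in time order (an end at T is processed before a start at T):
Saturday 08:00 start Tech Soundcheck → 1
Saturday 12:00 start Dress Mixing → 2
Saturday 12:30 end Tech Soundcheck → 1
Saturday 12:30 start Brass Warm-up → 2
Saturday 13:30 end Brass Warm-up → 1
Saturday 15:30 end Dress Mixing → 0
Saturday 19:30 start Woodwind Mixing → 1
Saturday 21:00 end Woodwind Mixing → 0
Sunday 07:00 start Percussion Soundcheck → 1
Sunday 07:30 start Dress Tracking → 2
Sunday 07:30 start Woodwind Block → 3
Sunday 10:00 end Dress Tracking → 2
Sunday 11:00 start Full Take → 3
Sunday 11:30 end Percussion Soundcheck → 2
Sunday 12:00 end Woodwind Block → 1
Sunday 13:00 end Full Take → 0
Peak is 3, at Sunday 07:30 (Dress Tracking, Percussion Soundcheck, Woodwind Block).

3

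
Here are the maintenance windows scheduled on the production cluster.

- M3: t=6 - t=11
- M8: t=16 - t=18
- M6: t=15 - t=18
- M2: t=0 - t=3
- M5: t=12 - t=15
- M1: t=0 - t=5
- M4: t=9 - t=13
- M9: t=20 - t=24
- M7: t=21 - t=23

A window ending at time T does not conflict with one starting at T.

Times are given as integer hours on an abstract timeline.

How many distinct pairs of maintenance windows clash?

Sorted by start: M1, M2, M3, M4, M5, M6, M8, M9, M7.
M2 starts before M1 ends → M1 and M2 overlap.
M3 starts after M1 ends, so nothing later overlaps M1 either.
M3 starts after M2 ends, so nothing later overlaps M2 either.
M4 starts before M3 ends → M3 and M4 overlap.
M5 starts after M3 ends, so nothing later overlaps M3 either.
M5 starts before M4 ends → M4 and M5 overlap.
M6 starts after M4 ends, so nothing later overlaps M4 either.
M6 starts exactly when M5 ends (back-to-back, no overlap), so nothing later overlaps M5 either.
M8 starts before M6 ends → M6 and M8 overlap.
M9 starts after M6 ends, so nothing later overlaps M6 either.
M9 starts after M8 ends, so nothing later overlaps M8 either.
M7 starts before M9 ends → M9 and M7 overlap.
Overlapping pairs: M1 & M2, M3 & M4, M4 & M5, M6 & M8, M7 & M9 — 5 in total.

5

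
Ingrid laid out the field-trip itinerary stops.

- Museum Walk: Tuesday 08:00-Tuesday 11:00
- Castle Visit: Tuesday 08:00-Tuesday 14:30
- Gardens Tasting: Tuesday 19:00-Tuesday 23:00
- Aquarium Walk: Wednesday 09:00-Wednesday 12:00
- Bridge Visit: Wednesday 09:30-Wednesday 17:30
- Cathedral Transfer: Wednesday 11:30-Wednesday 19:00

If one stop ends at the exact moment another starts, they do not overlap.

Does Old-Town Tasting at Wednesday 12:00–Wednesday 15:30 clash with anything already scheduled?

Museum Walk: ends Tuesday 11:00 at or before Old-Town Tasting starts Wednesday 12:00 → clear.
Castle Visit: ends Tuesday 14:30 at or before Old-Town Tasting starts Wednesday 12:00 → clear.
Gardens Tasting: ends Tuesday 23:00 at or before Old-Town Tasting starts Wednesday 12:00 → clear.
Aquarium Walk: ends Wednesday 12:00 at or before Old-Town Tasting starts Wednesday 12:00 → clear.
Bridge Visit: starts Wednesday 09:30 before Old-Town Tasting ends Wednesday 15:30, and ends Wednesday 17:30 after Old-Town Tasting starts Wednesday 12:00 → overlap.
Cathedral Transfer: starts Wednesday 11:30 before Old-Town Tasting ends Wednesday 15:30, and ends Wednesday 19:00 after Old-Town Tasting starts Wednesday 12:00 → overlap.
Old-Town Tasting overlaps Bridge Visit, Cathedral Transfer.

Yes — it overlaps Bridge Visit, Cathedral Transfer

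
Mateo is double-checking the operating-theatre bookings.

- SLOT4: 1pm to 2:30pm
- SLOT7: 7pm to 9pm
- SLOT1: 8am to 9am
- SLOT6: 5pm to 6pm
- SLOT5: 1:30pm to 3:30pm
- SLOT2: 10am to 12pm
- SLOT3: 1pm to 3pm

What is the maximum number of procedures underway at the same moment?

3

Sort all start/end points and keep a running count:
8am start SLOT1 → 1
9am end SLOT1 → 0
10am start SLOT2 → 1
12pm end SLOT2 → 0
1pm start SLOT3 → 1
1pm start SLOT4 → 2
1:30pm start SLOT5 → 3
2:30pm end SLOT4 → 2
3pm end SLOT3 → 1
3:30pm end SLOT5 → 0
5pm start SLOT6 → 1
6pm end SLOT6 → 0
7pm start SLOT7 → 1
9pm end SLOT7 → 0
Peak is 3, at 1:30pm (SLOT3, SLOT4, SLOT5).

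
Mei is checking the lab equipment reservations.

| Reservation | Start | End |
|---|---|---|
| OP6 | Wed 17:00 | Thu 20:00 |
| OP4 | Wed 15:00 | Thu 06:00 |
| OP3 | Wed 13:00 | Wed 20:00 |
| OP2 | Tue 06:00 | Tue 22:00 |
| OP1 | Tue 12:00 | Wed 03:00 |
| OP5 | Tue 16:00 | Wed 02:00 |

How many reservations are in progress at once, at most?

Sweep the timeline, counting +1 at each start and −1 at each end (ends before starts at a tie):
Tue 06:00 start OP2 → 1
Tue 12:00 start OP1 → 2
Tue 16:00 start OP5 → 3
Tue 22:00 end OP2 → 2
Wed 02:00 end OP5 → 1
Wed 03:00 end OP1 → 0
Wed 13:00 start OP3 → 1
Wed 15:00 start OP4 → 2
Wed 17:00 start OP6 → 3
Wed 20:00 end OP3 → 2
Thu 06:00 end OP4 → 1
Thu 20:00 end OP6 → 0
Peak is 3, at Tue 16:00 (OP1, OP2, OP5).

3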